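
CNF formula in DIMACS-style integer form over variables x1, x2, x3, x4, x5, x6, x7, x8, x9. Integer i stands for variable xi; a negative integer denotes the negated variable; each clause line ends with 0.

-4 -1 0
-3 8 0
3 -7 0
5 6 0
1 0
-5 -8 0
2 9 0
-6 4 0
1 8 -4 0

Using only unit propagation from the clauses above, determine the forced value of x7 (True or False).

False

Unit clause (x1) sets x1 = True.
From (¬x4 ∨ ¬x1) and x1 = True: x4 = False.
(¬x6 ∨ x4) with x4 = False leaves only ¬x6, so x6 = False.
(x6 ∨ x5): since x6 = False, the clause reduces to (x5). x5 = True.
(¬x5 ∨ ¬x8) with x5 = True leaves only ¬x8, so x8 = False.
In (¬x3 ∨ x8), x8 is now false; ¬x3 must hold, so x3 = False.
(x3 ∨ ¬x7) with x3 = False leaves only ¬x7, so x7 = False.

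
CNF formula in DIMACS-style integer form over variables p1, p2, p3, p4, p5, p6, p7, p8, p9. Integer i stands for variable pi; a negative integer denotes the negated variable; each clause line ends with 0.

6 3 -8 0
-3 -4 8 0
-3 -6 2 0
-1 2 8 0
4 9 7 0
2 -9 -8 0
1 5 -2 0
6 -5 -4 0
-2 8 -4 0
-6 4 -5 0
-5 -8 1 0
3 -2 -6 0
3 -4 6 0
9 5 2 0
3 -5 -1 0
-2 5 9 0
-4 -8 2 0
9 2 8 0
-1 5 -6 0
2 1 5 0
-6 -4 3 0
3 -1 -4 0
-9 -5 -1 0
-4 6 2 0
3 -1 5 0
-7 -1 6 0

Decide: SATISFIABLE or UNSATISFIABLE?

SATISFIABLE

Branch on p1: take p1 = True.
Set p2 = True and propagate.
Branch on p3: take p3 = True.
For the remaining variables, p4 = True, p5 = True, p6 = True, p7 = True, p8 = True, p9 = False works.
Every clause has at least one true literal under this assignment.
So p1=T, p2=T, p3=T, p4=T, p5=T, p6=T, p7=T, p8=T, p9=F is a satisfying assignment.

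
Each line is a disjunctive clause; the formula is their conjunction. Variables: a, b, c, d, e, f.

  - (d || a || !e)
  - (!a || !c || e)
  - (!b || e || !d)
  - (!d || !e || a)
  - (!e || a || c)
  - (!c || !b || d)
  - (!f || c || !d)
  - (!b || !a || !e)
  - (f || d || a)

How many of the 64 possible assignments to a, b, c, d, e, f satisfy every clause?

Case analysis on a and d:
  a=1, d=1: remaining (b,c,e,f) ∈ {(0,0,0,0); (0,0,1,0); (0,1,1,0); (0,1,1,1)} — 4.
  a=1, d=0: f free; 4 ways for (b,c,e) × 2^1 = 8.
  a=0, d=1: remaining (b,c,e,f) ∈ {(0,0,0,0); (0,1,0,0); (0,1,0,1)} — 3.
  a=0, d=0: remaining (b,c,e,f) ∈ {(0,0,0,1); (0,1,0,1); (1,0,0,1)} — 3.
Total: 4 + 8 + 3 + 3 = 18.

18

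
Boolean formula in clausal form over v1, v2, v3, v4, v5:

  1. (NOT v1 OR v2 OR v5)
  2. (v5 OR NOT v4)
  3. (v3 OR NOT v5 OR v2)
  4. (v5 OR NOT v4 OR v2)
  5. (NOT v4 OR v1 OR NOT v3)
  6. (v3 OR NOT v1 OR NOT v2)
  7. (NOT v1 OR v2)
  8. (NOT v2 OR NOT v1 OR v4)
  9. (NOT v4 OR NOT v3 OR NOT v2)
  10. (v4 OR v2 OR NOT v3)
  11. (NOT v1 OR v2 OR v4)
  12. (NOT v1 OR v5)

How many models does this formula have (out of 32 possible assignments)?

The models are:
  v1=0 v2=0 v3=0 v4=0 v5=0
  v1=0 v2=1 v3=0 v4=0 v5=0
  v1=0 v2=1 v3=0 v4=0 v5=1
  v1=0 v2=1 v3=0 v4=1 v5=1
  v1=0 v2=1 v3=1 v4=0 v5=0
  v1=0 v2=1 v3=1 v4=0 v5=1
Count: 6.

6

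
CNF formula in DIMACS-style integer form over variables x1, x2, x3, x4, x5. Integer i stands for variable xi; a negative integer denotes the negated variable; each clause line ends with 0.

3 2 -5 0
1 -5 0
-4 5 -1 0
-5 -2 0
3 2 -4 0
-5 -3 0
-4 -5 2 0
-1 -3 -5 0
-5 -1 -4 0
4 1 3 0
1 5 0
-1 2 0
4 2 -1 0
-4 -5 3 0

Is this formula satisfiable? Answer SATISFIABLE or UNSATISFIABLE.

Branch on x1: take x1 = True.
  then x2 is forced to True.
  then x5 is forced to False.
  then x4 is forced to False.
x3 is now unconstrained; take x3 = True.
So x1=1, x2=1, x3=1, x4=0, x5=0 is a satisfying assignment.

SATISFIABLE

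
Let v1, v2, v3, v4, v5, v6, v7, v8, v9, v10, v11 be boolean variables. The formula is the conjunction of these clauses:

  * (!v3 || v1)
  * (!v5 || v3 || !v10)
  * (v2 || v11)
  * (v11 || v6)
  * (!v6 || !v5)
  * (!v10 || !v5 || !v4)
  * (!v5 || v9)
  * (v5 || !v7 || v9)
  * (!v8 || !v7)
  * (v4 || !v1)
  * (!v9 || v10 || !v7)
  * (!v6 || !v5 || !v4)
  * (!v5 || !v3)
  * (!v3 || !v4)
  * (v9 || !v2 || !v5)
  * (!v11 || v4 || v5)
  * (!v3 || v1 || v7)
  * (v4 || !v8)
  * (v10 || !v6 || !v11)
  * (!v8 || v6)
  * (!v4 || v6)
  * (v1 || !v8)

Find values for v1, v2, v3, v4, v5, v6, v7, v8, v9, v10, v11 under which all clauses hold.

v1=True  v2=True  v3=False  v4=True  v5=False  v6=True  v7=False  v8=True  v9=True  v10=False  v11=False

Try v1 = True.
  then v4 is forced to True.
  then v3 is forced to False.
  then v6 is forced to True.
  then v5 is forced to False.
Try v2 = True.
Branch on v7: take v7 = False.
For the remaining variables, v8 = True, v9 = True, v10 = False, v11 = False works.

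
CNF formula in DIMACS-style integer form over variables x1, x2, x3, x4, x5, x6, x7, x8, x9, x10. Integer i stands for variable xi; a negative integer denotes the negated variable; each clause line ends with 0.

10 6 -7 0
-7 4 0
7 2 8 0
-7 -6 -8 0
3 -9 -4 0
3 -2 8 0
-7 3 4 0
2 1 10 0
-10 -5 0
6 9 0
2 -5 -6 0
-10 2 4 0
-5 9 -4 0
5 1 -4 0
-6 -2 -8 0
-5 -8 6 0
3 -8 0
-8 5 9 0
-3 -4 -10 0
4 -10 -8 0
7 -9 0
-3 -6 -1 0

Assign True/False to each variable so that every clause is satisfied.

x1 = True, x2 = False, x3 = False, x4 = True, x5 = False, x6 = True, x7 = True, x8 = False, x9 = False, x10 = False

Check each clause:
  1. (x10 | x6 | ~x7) — x6 is true.
  2. (~x7 | x4) — x4 is true.
  3. (x8 | x7 | x2) — x7 is true.
  4. (~x8 | ~x6 | ~x7) — ~x8 is true.
  5. (x3 | ~x9 | ~x4) — ~x9 is true.
  6. (x3 | x8 | ~x2) — ~x2 is true.
  7. (x3 | x4 | ~x7) — x4 is true.
  8. (x1 | x10 | x2) — x1 is true.
  9. (~x10 | ~x5) — ~x5 is true.
  10. (x9 | x6) — x6 is true.
  11. (~x6 | ~x5 | x2) — ~x5 is true.
  12. (x2 | ~x10 | x4) — x4 is true.
  13. (~x5 | x9 | ~x4) — ~x5 is true.
  14. (x1 | x5 | ~x4) — x1 is true.
  15. (~x2 | ~x8 | ~x6) — ~x8 is true.
  16. (x6 | ~x8 | ~x5) — ~x8 is true.
  17. (~x8 | x3) — ~x8 is true.
  18. (x5 | ~x8 | x9) — ~x8 is true.
  19. (~x4 | ~x3 | ~x10) — ~x3 is true.
  20. (~x10 | ~x8 | x4) — ~x8 is true.
  21. (~x9 | x7) — x7 is true.
  22. (~x1 | ~x3 | ~x6) — ~x3 is true.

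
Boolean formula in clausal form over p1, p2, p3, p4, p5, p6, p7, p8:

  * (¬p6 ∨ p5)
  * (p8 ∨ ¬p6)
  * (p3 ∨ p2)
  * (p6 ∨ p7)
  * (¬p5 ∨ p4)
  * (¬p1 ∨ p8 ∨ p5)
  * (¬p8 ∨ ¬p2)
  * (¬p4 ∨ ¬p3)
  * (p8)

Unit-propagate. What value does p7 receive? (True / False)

Unit clause (p8) sets p8 = True.
In (¬p8 ∨ ¬p2), ¬p8 is now false; ¬p2 must hold, so p2 = False.
(p3 ∨ p2): since p2 = False, the clause reduces to (p3). p3 = True.
(¬p3 ∨ ¬p4): since p3 = True, the clause reduces to (¬p4). p4 = False.
(p4 ∨ ¬p5) with p4 = False leaves only ¬p5, so p5 = False.
In (¬p6 ∨ p5), p5 is now false; ¬p6 must hold, so p6 = False.
(p7 ∨ p6) with p6 = False leaves only p7, so p7 = True.

True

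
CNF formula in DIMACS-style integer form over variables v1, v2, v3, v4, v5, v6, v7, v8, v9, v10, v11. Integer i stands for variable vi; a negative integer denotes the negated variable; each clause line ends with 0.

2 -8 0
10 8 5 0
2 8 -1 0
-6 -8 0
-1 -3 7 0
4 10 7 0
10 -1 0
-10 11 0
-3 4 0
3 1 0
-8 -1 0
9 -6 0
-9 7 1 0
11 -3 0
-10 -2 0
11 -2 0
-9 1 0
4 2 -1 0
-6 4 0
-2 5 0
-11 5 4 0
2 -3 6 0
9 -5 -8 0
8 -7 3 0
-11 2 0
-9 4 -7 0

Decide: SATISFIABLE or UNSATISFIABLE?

SATISFIABLE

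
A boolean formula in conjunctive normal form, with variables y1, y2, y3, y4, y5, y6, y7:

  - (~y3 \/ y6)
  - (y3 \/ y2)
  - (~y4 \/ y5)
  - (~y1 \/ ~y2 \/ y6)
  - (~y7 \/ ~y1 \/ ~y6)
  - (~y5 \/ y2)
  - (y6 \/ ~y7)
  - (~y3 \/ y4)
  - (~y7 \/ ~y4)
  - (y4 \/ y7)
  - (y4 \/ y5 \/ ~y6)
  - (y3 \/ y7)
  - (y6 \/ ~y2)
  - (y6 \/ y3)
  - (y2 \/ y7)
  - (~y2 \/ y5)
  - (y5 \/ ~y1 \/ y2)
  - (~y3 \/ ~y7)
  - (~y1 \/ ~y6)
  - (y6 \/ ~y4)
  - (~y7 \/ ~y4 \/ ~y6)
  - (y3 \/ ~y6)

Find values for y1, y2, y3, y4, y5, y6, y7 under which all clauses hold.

y1 = False, y2 = True, y3 = True, y4 = True, y5 = True, y6 = True, y7 = False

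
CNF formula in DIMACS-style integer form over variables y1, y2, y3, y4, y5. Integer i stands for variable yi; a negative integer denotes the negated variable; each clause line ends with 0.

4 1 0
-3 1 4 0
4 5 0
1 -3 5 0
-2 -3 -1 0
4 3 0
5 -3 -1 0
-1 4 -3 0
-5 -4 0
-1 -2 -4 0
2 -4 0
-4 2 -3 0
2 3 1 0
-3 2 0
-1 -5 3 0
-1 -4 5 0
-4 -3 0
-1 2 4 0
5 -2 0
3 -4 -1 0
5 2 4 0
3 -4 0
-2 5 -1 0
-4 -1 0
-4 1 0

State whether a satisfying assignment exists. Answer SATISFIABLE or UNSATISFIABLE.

UNSATISFIABLE

y4 = True:
  propagation gives y5=False, y2=True; an empty clause results — contradiction.
y4 = False:
  propagation gives y1=True, y5=True, y3=True; an empty clause results — contradiction.
Every branch closes, so no satisfying assignment exists.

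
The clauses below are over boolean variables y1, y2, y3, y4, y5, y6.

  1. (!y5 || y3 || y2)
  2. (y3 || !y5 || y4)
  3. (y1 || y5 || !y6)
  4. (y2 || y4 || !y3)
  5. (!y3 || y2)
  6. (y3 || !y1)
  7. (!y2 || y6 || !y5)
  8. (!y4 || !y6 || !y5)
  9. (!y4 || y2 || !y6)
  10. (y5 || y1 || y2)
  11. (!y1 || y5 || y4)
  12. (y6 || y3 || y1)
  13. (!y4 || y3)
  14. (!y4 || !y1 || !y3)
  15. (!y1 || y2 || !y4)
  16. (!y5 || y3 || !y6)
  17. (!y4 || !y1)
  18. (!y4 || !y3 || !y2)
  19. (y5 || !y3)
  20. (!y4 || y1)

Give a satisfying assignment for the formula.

y1=1  y2=1  y3=1  y4=0  y5=1  y6=1

Check each clause:
  1. (y2 || !y5 || y3) — y3 is true.
  2. (y4 || !y5 || y3) — y3 is true.
  3. (y1 || y5 || !y6) — y1 is true.
  4. (y4 || !y3 || y2) — y2 is true.
  5. (y2 || !y3) — y2 is true.
  6. (y3 || !y1) — y3 is true.
  7. (!y2 || !y5 || y6) — y6 is true.
  8. (!y4 || !y5 || !y6) — !y4 is true.
  9. (!y4 || !y6 || y2) — y2 is true.
  10. (y5 || y2 || y1) — y1 is true.
  11. (!y1 || y5 || y4) — y5 is true.
  12. (y1 || y3 || y6) — y1 is true.
  13. (!y4 || y3) — y3 is true.
  14. (!y1 || !y3 || !y4) — !y4 is true.
  15. (y2 || !y4 || !y1) — y2 is true.
  16. (!y6 || y3 || !y5) — y3 is true.
  17. (!y4 || !y1) — !y4 is true.
  18. (!y2 || !y4 || !y3) — !y4 is true.
  19. (!y3 || y5) — y5 is true.
  20. (!y4 || y1) — y1 is true.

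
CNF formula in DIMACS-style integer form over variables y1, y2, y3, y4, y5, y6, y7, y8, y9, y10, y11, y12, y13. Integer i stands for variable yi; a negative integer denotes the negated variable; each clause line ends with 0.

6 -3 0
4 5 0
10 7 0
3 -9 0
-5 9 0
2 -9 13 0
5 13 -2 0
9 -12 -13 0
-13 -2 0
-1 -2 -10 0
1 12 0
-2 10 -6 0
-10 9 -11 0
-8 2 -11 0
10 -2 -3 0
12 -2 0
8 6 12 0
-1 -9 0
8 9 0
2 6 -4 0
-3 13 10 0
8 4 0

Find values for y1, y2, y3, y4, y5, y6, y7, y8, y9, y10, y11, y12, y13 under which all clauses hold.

y1=F, y2=F, y3=T, y4=T, y5=T, y6=T, y7=T, y8=T, y9=T, y10=T, y11=F, y12=T, y13=T

y7 occurs only positively in the remaining clauses — set y7 = True.
y11 occurs only negated in the remaining clauses — set y11 = False.
Branch on y1: take y1 = False.
  then y12 is forced to True.
Branch on y2: take y2 = False.
The remaining clauses are satisfied by y3 = True, y4 = True, y5 = True, y6 = True, y8 = True, y9 = True, y10 = True, y13 = True.
Check each clause:
  1. (y6 ∨ ¬y3) — y6 is true.
  2. (y4 ∨ y5) — y4 is true.
  3. (y7 ∨ y10) — y10 is true.
  4. (¬y9 ∨ y3) — y3 is true.
  5. (y9 ∨ ¬y5) — y9 is true.
  6. (y2 ∨ y13 ∨ ¬y9) — y13 is true.
  7. (y13 ∨ y5 ∨ ¬y2) — y13 is true.
  8. (¬y12 ∨ y9 ∨ ¬y13) — y9 is true.
  9. (¬y13 ∨ ¬y2) — ¬y2 is true.
  10. (¬y2 ∨ ¬y1 ∨ ¬y10) — ¬y1 is true.
  11. (y12 ∨ y1) — y12 is true.
  12. (¬y6 ∨ y10 ∨ ¬y2) — y10 is true.
  13. (y9 ∨ ¬y11 ∨ ¬y10) — y9 is true.
  14. (¬y11 ∨ y2 ∨ ¬y8) — ¬y11 is true.
  15. (y10 ∨ ¬y3 ∨ ¬y2) — y10 is true.
  16. (y12 ∨ ¬y2) — y12 is true.
  17. (y8 ∨ y6 ∨ y12) — y8 is true.
  18. (¬y9 ∨ ¬y1) — ¬y1 is true.
  19. (y9 ∨ y8) — y8 is true.
  20. (y6 ∨ y2 ∨ ¬y4) — y6 is true.
  21. (y13 ∨ y10 ∨ ¬y3) — y10 is true.
  22. (y4 ∨ y8) — y8 is true.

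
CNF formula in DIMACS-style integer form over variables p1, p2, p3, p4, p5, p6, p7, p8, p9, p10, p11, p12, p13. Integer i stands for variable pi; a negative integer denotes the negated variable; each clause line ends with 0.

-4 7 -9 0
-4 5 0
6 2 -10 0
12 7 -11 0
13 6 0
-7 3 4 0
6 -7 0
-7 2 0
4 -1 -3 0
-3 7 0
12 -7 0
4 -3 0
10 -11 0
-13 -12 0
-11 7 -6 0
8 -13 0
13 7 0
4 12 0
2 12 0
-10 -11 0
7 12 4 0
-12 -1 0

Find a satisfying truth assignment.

p1=False, p2=True, p3=False, p4=True, p5=True, p6=False, p7=False, p8=True, p9=False, p10=False, p11=False, p12=False, p13=True

Check each clause:
  1. (p7 OR NOT p9 OR NOT p4) — NOT p9 is true.
  2. (p5 OR NOT p4) — p5 is true.
  3. (p2 OR NOT p10 OR p6) — p2 is true.
  4. (p12 OR p7 OR NOT p11) — NOT p11 is true.
  5. (p13 OR p6) — p13 is true.
  6. (p3 OR p4 OR NOT p7) — NOT p7 is true.
  7. (NOT p7 OR p6) — NOT p7 is true.
  8. (p2 OR NOT p7) — NOT p7 is true.
  9. (p4 OR NOT p1 OR NOT p3) — p4 is true.
  10. (p7 OR NOT p3) — NOT p3 is true.
  11. (NOT p7 OR p12) — NOT p7 is true.
  12. (p4 OR NOT p3) — p4 is true.
  13. (p10 OR NOT p11) — NOT p11 is true.
  14. (NOT p13 OR NOT p12) — NOT p12 is true.
  15. (p7 OR NOT p6 OR NOT p11) — NOT p6 is true.
  16. (NOT p13 OR p8) — p8 is true.
  17. (p13 OR p7) — p13 is true.
  18. (p12 OR p4) — p4 is true.
  19. (p2 OR p12) — p2 is true.
  20. (NOT p10 OR NOT p11) — NOT p11 is true.
  21. (p7 OR p12 OR p4) — p4 is true.
  22. (NOT p1 OR NOT p12) — NOT p12 is true.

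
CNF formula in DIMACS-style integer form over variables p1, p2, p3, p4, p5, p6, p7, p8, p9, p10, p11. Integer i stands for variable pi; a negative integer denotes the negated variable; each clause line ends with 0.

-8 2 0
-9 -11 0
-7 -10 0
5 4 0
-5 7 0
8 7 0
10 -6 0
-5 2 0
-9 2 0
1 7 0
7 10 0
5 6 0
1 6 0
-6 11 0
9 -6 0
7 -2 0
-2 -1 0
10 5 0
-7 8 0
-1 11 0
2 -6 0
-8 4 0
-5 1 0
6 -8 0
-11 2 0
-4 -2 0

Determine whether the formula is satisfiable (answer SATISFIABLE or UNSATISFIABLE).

p2 = True:
  propagation gives p7=True, p10=False, p6=False, p5=True; an empty clause results — contradiction.
p2 = False:
  propagation gives p8=False, p7=True; an empty clause results — contradiction.
Every branch closes, so no satisfying assignment exists.

UNSATISFIABLE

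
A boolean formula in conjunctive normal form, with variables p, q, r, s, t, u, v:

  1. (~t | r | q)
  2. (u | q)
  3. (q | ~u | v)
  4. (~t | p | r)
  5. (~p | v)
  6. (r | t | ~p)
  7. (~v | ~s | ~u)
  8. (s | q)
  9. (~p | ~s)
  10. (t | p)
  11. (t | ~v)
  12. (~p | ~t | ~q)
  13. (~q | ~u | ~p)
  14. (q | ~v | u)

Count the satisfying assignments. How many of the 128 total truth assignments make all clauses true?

7

Satisfying assignments:
  p=0 q=1 r=1 s=0 t=1 u=0 v=0
  p=0 q=1 r=1 s=0 t=1 u=0 v=1
  p=0 q=1 r=1 s=0 t=1 u=1 v=0
  p=0 q=1 r=1 s=0 t=1 u=1 v=1
  p=0 q=1 r=1 s=1 t=1 u=0 v=0
  p=0 q=1 r=1 s=1 t=1 u=0 v=1
  p=0 q=1 r=1 s=1 t=1 u=1 v=0
That's 7 in total.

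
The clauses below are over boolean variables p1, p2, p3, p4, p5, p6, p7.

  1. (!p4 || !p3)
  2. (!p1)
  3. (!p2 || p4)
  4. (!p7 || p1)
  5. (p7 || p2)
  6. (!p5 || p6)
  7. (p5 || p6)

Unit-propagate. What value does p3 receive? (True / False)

False

(!p1) stands alone — p1 = False.
In (p1 || !p7), p1 is now false; !p7 must hold, so p7 = False.
From (p2 || p7) and p7 = False: p2 = True.
In (!p2 || p4), !p2 is now false; p4 must hold, so p4 = True.
(!p3 || !p4): since p4 = True, the clause reduces to (!p3). p3 = False.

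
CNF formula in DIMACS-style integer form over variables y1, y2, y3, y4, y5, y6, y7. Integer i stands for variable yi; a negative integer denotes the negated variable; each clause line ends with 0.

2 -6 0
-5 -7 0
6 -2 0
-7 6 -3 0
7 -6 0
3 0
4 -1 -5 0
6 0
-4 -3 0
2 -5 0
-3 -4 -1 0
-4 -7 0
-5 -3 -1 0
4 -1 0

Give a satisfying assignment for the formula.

y1=F  y2=T  y3=T  y4=F  y5=F  y6=T  y7=T

Check each clause:
  1. (~y6 | y2) — y2 is true.
  2. (~y5 | ~y7) — ~y5 is true.
  3. (y6 | ~y2) — y6 is true.
  4. (~y3 | ~y7 | y6) — y6 is true.
  5. (~y6 | y7) — y7 is true.
  6. (y3) — y3 is true.
  7. (~y5 | y4 | ~y1) — ~y5 is true.
  8. (y6) — y6 is true.
  9. (~y3 | ~y4) — ~y4 is true.
  10. (y2 | ~y5) — y2 is true.
  11. (~y1 | ~y4 | ~y3) — ~y4 is true.
  12. (~y4 | ~y7) — ~y4 is true.
  13. (~y5 | ~y1 | ~y3) — ~y5 is true.
  14. (y4 | ~y1) — ~y1 is true.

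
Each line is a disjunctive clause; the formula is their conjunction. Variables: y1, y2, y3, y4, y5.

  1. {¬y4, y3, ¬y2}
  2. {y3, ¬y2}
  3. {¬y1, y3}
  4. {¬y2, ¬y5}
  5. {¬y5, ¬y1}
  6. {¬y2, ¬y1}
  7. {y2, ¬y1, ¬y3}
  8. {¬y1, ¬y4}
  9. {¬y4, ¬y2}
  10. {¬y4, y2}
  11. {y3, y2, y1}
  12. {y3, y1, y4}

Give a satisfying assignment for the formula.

y1 = 0, y2 = 0, y3 = 1, y4 = 0, y5 = 1

Branch on y1: take y1 = False.
Branch on y2: take y2 = False.
  then y4 is forced to False.
  then y3 is forced to True.
y5 is now unconstrained; take y5 = True.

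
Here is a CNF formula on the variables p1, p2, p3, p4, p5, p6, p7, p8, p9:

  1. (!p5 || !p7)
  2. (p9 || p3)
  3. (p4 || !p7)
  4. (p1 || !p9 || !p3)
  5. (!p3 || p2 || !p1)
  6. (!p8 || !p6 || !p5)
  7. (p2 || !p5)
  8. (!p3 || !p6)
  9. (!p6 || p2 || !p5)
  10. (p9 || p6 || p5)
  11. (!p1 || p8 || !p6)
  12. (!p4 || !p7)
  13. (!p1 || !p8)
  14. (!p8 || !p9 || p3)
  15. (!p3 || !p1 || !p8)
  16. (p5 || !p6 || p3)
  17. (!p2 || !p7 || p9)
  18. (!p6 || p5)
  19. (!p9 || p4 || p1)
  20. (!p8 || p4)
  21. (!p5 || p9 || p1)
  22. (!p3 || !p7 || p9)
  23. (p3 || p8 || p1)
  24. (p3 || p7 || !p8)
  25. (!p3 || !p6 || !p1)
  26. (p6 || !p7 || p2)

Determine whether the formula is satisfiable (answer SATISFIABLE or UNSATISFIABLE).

SATISFIABLE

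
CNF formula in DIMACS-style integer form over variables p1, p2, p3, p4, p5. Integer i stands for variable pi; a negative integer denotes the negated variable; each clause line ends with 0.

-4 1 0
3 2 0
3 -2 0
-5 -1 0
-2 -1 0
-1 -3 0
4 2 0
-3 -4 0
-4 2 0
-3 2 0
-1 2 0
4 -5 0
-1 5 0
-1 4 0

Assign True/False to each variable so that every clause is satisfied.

p1=False, p2=True, p3=True, p4=False, p5=False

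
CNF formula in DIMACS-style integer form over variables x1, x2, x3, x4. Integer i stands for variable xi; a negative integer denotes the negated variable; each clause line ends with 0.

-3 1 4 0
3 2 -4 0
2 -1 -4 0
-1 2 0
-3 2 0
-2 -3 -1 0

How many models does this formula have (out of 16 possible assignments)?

6

Satisfying assignments:
  x1=0 x2=0 x3=0 x4=0
  x1=0 x2=1 x3=0 x4=0
  x1=0 x2=1 x3=0 x4=1
  x1=0 x2=1 x3=1 x4=1
  x1=1 x2=1 x3=0 x4=0
  x1=1 x2=1 x3=0 x4=1
Count: 6.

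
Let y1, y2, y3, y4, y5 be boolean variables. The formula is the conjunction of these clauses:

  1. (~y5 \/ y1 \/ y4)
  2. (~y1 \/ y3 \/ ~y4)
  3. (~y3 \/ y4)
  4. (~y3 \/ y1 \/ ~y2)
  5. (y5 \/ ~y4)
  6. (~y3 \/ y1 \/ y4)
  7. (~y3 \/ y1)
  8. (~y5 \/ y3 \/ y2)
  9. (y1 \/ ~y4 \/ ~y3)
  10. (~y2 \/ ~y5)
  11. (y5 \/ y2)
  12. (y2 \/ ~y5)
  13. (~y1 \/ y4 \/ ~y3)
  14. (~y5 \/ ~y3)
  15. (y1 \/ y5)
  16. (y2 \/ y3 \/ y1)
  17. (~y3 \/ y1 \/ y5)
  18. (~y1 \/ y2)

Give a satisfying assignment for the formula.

Try y1 = True.
  then y2 is forced to True.
  then y5 is forced to False.
  then y4 is forced to False.
  then y3 is forced to False.

y1 = True, y2 = True, y3 = False, y4 = False, y5 = False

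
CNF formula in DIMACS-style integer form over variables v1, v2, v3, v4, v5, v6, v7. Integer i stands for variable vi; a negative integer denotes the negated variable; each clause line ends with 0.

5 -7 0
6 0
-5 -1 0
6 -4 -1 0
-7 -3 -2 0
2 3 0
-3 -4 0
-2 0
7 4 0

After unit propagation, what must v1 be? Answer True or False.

Unit clause (v6) sets v6 = True.
(NOT v2) is a unit clause: v2 = False.
(v2 OR v3) with v2 = False leaves only v3, so v3 = True.
In (NOT v3 OR NOT v4), NOT v3 is now false; NOT v4 must hold, so v4 = False.
From (v4 OR v7) and v4 = False: v7 = True.
In (v5 OR NOT v7), NOT v7 is now false; v5 must hold, so v5 = True.
(NOT v5 OR NOT v1) with v5 = True leaves only NOT v1, so v1 = False.

False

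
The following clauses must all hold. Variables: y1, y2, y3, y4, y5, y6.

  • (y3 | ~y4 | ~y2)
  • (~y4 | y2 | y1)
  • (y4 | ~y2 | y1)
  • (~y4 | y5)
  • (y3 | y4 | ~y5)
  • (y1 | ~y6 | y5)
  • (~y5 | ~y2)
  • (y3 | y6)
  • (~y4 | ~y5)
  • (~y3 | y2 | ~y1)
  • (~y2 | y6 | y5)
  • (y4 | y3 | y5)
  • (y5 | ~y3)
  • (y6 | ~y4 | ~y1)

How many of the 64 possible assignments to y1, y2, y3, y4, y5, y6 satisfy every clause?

2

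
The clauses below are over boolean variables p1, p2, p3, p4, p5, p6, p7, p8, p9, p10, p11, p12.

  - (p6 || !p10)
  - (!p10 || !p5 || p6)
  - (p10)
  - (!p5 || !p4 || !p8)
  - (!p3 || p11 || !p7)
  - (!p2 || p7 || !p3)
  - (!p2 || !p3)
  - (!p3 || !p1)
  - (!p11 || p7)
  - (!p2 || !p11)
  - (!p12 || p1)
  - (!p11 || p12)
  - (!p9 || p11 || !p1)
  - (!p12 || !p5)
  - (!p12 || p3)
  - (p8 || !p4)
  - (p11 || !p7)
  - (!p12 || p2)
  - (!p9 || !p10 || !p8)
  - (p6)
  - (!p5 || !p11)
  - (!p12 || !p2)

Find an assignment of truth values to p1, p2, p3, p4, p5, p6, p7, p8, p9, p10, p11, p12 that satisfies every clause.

Unit propagation: (p10) forces p10 = True.
The clause (p6) is unit: p6 must be True.
Pure literal: p5 appears only negated; assign p5 = False.
Pure literal: p9 appears only negated; assign p9 = False.
Branch on p1: take p1 = False.
  then p12 is forced to False.
  then p11 is forced to False.
  then p7 is forced to False.
Set p2 = True and propagate.
  then p3 is forced to False.
For the remaining variables, p4 = True, p8 = True works.

p1 = F, p2 = T, p3 = F, p4 = T, p5 = F, p6 = T, p7 = F, p8 = T, p9 = F, p10 = T, p11 = F, p12 = F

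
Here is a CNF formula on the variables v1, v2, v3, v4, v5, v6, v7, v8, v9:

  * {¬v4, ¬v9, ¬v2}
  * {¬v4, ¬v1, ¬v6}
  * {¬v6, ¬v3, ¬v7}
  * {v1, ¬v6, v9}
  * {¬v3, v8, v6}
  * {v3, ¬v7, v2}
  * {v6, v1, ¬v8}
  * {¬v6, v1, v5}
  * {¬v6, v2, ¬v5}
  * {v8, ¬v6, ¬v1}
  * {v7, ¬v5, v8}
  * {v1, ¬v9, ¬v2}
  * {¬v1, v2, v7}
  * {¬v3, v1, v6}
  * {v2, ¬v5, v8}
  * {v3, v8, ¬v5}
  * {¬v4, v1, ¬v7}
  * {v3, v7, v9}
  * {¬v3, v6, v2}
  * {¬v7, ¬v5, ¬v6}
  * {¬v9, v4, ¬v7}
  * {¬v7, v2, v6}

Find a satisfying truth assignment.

v1=F  v2=F  v3=F  v4=F  v5=F  v6=F  v7=F  v8=F  v9=T

Check each clause:
  1. {¬v2, ¬v9, ¬v4} — ¬v4 is true.
  2. {¬v6, ¬v1, ¬v4} — ¬v6 is true.
  3. {¬v6, ¬v3, ¬v7} — ¬v7 is true.
  4. {v9, v1, ¬v6} — v9 is true.
  5. {¬v3, v6, v8} — ¬v3 is true.
  6. {¬v7, v3, v2} — ¬v7 is true.
  7. {v6, ¬v8, v1} — ¬v8 is true.
  8. {v1, ¬v6, v5} — ¬v6 is true.
  9. {¬v5, ¬v6, v2} — ¬v6 is true.
  10. {¬v6, ¬v1, v8} — ¬v6 is true.
  11. {¬v5, v8, v7} — ¬v5 is true.
  12. {¬v9, ¬v2, v1} — ¬v2 is true.
  13. {v2, ¬v1, v7} — ¬v1 is true.
  14. {v6, v1, ¬v3} — ¬v3 is true.
  15. {v8, ¬v5, v2} — ¬v5 is true.
  16. {¬v5, v3, v8} — ¬v5 is true.
  17. {v1, ¬v4, ¬v7} — ¬v7 is true.
  18. {v3, v7, v9} — v9 is true.
  19. {v6, ¬v3, v2} — ¬v3 is true.
  20. {¬v5, ¬v6, ¬v7} — ¬v7 is true.
  21. {¬v9, v4, ¬v7} — ¬v7 is true.
  22. {v2, ¬v7, v6} — ¬v7 is true.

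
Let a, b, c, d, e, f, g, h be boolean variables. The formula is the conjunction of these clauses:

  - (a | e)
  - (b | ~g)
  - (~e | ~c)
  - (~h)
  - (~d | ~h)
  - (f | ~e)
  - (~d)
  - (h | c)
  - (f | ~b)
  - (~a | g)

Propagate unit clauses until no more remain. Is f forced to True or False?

True

Unit clause (~h) sets h = False.
(~d) is a unit clause: d = False.
(h | c) with h = False leaves only c, so c = True.
(~e | ~c): since c = True, the clause reduces to (~e). e = False.
(e | a) with e = False leaves only a, so a = True.
In (~a | g), ~a is now false; g must hold, so g = True.
(~g | b) with g = True leaves only b, so b = True.
(~b | f) with b = True leaves only f, so f = True.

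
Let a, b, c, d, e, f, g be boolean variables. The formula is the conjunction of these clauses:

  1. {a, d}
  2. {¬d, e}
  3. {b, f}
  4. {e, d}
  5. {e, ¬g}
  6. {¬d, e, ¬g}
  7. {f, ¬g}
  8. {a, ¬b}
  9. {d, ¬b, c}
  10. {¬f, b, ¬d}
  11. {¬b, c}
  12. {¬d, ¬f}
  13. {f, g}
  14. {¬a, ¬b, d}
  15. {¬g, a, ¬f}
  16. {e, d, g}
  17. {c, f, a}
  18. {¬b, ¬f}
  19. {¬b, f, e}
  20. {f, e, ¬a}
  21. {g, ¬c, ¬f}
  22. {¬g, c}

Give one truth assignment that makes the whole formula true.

a = 1, b = 0, c = 0, d = 0, e = 1, f = 1, g = 0

e occurs only positively in the remaining clauses — set e = True.
Try a = True.
Try b = False.
  then f is forced to True.
  then d is forced to False.
Set c = False and propagate.
  then g is forced to False.
Every clause has at least one true literal under this assignment.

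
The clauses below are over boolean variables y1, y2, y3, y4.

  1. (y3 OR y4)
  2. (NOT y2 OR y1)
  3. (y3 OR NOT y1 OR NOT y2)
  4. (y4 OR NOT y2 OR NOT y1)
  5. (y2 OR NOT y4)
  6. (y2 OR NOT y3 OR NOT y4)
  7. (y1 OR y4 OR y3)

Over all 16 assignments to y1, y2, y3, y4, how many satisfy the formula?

3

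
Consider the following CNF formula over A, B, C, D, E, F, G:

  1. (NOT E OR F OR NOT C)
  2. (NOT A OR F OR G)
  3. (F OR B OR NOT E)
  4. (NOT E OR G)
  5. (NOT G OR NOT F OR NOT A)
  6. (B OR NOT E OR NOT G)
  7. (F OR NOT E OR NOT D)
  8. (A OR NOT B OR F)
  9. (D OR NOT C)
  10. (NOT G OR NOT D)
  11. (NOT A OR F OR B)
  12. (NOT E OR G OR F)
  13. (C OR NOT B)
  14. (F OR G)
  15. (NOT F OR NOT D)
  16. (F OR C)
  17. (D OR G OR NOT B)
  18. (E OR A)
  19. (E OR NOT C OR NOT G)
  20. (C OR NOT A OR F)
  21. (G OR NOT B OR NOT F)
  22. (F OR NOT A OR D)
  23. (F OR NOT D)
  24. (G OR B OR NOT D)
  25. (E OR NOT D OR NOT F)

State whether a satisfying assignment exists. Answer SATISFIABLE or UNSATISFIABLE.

Branch on A: take A = True.
For the remaining variables, B = False, C = False, D = False, E = False, F = True, G = False works.
Every clause has at least one true literal under this assignment.
So A = True  B = False  C = False  D = False  E = False  F = True  G = False is a satisfying assignment.

SATISFIABLE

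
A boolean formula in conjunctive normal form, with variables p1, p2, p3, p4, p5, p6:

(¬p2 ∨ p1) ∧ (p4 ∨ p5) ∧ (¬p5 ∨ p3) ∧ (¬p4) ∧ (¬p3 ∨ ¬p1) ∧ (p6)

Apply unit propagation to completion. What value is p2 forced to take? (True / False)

Unit clause (¬p4) sets p4 = False.
(p4 ∨ p5): since p4 = False, the clause reduces to (p5). p5 = True.
From (p3 ∨ ¬p5) and p5 = True: p3 = True.
(¬p1 ∨ ¬p3): since p3 = True, the clause reduces to (¬p1). p1 = False.
(p1 ∨ ¬p2) with p1 = False leaves only ¬p2, so p2 = False.

False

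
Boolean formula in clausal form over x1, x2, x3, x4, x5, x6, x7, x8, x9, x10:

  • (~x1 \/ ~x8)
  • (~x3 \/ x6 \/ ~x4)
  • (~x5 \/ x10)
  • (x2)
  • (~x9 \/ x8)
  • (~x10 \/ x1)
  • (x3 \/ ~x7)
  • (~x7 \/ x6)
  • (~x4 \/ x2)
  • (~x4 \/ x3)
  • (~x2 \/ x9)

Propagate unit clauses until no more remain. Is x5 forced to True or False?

False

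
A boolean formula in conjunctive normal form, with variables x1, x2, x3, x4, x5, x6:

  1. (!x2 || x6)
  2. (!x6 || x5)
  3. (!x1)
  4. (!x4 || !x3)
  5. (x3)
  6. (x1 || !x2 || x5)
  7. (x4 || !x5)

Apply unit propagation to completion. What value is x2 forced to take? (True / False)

False

(!x1) stands alone — x1 = False.
(x3) stands alone — x3 = True.
(!x4 || !x3) with x3 = True leaves only !x4, so x4 = False.
(x4 || !x5): since x4 = False, the clause reduces to (!x5). x5 = False.
In (!x6 || x5), x5 is now false; !x6 must hold, so x6 = False.
In (!x2 || x6), x6 is now false; !x2 must hold, so x2 = False.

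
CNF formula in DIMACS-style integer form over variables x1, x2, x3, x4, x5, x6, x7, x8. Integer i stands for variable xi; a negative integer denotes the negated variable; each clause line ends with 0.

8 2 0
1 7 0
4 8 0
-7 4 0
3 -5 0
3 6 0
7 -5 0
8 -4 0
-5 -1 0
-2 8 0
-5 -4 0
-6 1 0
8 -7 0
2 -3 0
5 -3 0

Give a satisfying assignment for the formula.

x1=True, x2=False, x3=False, x4=True, x5=False, x6=True, x7=True, x8=True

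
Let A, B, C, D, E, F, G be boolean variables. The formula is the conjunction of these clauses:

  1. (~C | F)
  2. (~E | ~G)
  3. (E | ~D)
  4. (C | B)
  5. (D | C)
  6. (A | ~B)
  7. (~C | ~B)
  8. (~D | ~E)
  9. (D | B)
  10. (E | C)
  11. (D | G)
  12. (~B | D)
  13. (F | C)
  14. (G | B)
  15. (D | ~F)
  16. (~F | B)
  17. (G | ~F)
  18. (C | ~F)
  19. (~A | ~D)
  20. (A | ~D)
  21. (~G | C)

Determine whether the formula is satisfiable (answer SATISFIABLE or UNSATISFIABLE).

UNSATISFIABLE

D = True:
  propagation gives E=True; an empty clause results — contradiction.
D = False:
  propagation gives C=True, F=True; an empty clause results — contradiction.
Every branch closes, so no satisfying assignment exists.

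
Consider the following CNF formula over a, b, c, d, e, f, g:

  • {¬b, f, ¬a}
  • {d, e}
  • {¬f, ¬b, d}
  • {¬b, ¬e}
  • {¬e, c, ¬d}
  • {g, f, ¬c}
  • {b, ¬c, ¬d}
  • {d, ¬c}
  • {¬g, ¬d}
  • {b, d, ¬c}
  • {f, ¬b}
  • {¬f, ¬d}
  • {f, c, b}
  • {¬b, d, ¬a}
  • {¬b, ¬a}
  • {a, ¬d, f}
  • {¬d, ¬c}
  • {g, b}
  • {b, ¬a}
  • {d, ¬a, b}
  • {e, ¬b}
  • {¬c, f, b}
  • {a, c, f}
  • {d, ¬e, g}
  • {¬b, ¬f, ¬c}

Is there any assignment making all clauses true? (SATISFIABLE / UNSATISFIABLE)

SATISFIABLE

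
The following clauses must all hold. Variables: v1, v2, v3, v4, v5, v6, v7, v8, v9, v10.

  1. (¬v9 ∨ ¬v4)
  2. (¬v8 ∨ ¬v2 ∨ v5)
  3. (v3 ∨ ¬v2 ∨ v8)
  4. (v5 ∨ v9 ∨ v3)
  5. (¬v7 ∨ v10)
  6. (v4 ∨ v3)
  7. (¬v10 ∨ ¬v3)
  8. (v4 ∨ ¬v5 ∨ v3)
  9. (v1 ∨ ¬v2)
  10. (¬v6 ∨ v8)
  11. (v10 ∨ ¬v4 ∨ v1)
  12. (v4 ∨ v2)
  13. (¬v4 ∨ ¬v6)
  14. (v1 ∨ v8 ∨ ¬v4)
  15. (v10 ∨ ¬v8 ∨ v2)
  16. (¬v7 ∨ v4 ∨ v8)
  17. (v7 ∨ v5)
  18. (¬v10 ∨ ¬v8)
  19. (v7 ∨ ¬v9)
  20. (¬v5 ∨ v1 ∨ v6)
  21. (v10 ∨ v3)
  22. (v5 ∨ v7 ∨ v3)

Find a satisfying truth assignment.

v1 = True, v2 = False, v3 = False, v4 = True, v5 = True, v6 = False, v7 = True, v8 = False, v9 = False, v10 = True

Check each clause:
  1. (¬v9 ∨ ¬v4) — ¬v9 is true.
  2. (¬v8 ∨ ¬v2 ∨ v5) — ¬v8 is true.
  3. (¬v2 ∨ v8 ∨ v3) — ¬v2 is true.
  4. (v3 ∨ v9 ∨ v5) — v5 is true.
  5. (v10 ∨ ¬v7) — v10 is true.
  6. (v3 ∨ v4) — v4 is true.
  7. (¬v10 ∨ ¬v3) — ¬v3 is true.
  8. (v4 ∨ ¬v5 ∨ v3) — v4 is true.
  9. (v1 ∨ ¬v2) — v1 is true.
  10. (¬v6 ∨ v8) — ¬v6 is true.
  11. (v1 ∨ ¬v4 ∨ v10) — v1 is true.
  12. (v4 ∨ v2) — v4 is true.
  13. (¬v4 ∨ ¬v6) — ¬v6 is true.
  14. (¬v4 ∨ v1 ∨ v8) — v1 is true.
  15. (v10 ∨ ¬v8 ∨ v2) — ¬v8 is true.
  16. (v8 ∨ ¬v7 ∨ v4) — v4 is true.
  17. (v5 ∨ v7) — v5 is true.
  18. (¬v8 ∨ ¬v10) — ¬v8 is true.
  19. (¬v9 ∨ v7) — v7 is true.
  20. (¬v5 ∨ v1 ∨ v6) — v1 is true.
  21. (v10 ∨ v3) — v10 is true.
  22. (v7 ∨ v3 ∨ v5) — v5 is true.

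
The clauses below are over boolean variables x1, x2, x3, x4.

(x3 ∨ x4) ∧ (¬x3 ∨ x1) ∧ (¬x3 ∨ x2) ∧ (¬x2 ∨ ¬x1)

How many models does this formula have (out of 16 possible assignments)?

3

The models are:
  x1=0 x2=0 x3=0 x4=1
  x1=0 x2=1 x3=0 x4=1
  x1=1 x2=0 x3=0 x4=1
That's 3 in total.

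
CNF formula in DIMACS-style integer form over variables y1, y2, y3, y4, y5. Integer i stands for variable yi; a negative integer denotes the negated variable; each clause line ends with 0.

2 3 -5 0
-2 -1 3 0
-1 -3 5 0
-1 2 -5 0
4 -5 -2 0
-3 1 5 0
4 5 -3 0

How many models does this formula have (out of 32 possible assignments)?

Case analysis on y5 and y3:
  y5=1, y3=1: remaining (y1,y2,y4) ∈ {(0,0,0); (0,0,1); (0,1,1); (1,1,1)} — 4.
  y5=1, y3=0: remaining (y1,y2,y4) ∈ {(0,1,1)} — 1.
  y5=0, y3=1: a clause becomes empty — 0.
  y5=0, y3=0: y4 free; 3 ways for (y1,y2) × 2^1 = 6.
Total: 4 + 1 + 0 + 6 = 11.

11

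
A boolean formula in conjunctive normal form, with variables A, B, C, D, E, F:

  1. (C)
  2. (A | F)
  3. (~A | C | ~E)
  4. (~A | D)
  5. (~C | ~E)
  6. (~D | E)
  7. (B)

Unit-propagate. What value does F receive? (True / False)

True

Unit clause (C) sets C = True.
From (~C | ~E) and C = True: E = False.
(E | ~D) with E = False leaves only ~D, so D = False.
From (D | ~A) and D = False: A = False.
(F | A) with A = False leaves only F, so F = True.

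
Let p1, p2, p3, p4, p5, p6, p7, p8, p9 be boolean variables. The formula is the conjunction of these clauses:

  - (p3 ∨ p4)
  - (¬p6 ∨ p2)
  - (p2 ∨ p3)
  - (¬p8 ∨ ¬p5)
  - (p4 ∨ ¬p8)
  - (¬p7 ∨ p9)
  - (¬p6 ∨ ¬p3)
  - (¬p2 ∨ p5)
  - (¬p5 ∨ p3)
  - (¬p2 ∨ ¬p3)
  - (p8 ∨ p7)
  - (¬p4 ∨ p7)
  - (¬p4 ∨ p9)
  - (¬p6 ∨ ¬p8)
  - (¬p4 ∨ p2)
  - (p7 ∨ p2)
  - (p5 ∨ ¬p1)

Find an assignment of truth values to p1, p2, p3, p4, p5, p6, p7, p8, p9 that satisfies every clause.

p1 = F, p2 = F, p3 = T, p4 = F, p5 = T, p6 = F, p7 = T, p8 = F, p9 = T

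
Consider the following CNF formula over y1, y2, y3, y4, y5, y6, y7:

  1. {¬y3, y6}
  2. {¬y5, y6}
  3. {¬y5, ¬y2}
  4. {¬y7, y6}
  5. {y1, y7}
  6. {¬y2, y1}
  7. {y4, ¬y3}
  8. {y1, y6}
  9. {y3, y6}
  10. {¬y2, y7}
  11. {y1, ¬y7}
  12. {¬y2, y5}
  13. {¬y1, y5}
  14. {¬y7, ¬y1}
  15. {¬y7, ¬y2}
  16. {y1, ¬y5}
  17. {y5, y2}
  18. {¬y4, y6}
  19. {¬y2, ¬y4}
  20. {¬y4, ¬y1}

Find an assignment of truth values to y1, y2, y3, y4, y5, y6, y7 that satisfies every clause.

y1 = T  y2 = F  y3 = F  y4 = F  y5 = T  y6 = T  y7 = F

Check each clause:
  1. {¬y3, y6} — ¬y3 is true.
  2. {y6, ¬y5} — y6 is true.
  3. {¬y2, ¬y5} — ¬y2 is true.
  4. {¬y7, y6} — ¬y7 is true.
  5. {y1, y7} — y1 is true.
  6. {¬y2, y1} — y1 is true.
  7. {y4, ¬y3} — ¬y3 is true.
  8. {y6, y1} — y1 is true.
  9. {y6, y3} — y6 is true.
  10. {¬y2, y7} — ¬y2 is true.
  11. {y1, ¬y7} — ¬y7 is true.
  12. {¬y2, y5} — y5 is true.
  13. {y5, ¬y1} — y5 is true.
  14. {¬y7, ¬y1} — ¬y7 is true.
  15. {¬y2, ¬y7} — ¬y7 is true.
  16. {y1, ¬y5} — y1 is true.
  17. {y2, y5} — y5 is true.
  18. {¬y4, y6} — ¬y4 is true.
  19. {¬y4, ¬y2} — ¬y4 is true.
  20. {¬y1, ¬y4} — ¬y4 is true.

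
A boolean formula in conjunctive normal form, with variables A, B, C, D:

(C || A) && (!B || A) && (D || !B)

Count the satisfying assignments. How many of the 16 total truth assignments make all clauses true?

Split on A, then B.
  A=T, B=T: remaining (C,D) ∈ {(F,T); (T,T)} — 2.
  A=T, B=F: remaining (C,D) ∈ {(F,F); (F,T); (T,F); (T,T)} — 4.
  A=F, B=T: a clause becomes empty — 0.
  A=F, B=F: remaining (C,D) ∈ {(T,F); (T,T)} — 2.
Total: 2 + 4 + 0 + 2 = 8.

8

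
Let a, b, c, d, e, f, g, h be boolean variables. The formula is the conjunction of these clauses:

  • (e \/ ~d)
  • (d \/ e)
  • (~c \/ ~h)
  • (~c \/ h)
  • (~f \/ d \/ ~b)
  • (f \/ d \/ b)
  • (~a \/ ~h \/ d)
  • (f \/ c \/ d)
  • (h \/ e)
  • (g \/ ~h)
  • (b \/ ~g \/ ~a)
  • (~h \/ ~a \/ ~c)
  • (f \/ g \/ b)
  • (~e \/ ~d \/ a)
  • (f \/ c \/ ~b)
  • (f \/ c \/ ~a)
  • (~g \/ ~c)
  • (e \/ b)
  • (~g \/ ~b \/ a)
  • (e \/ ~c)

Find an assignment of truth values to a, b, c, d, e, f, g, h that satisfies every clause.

a=True, b=False, c=False, d=False, e=True, f=True, g=False, h=False

Branch on a: take a = True.
Branch on b: take b = False.
  then g is forced to False.
  then h is forced to False.
  then c is forced to False.
  then e is forced to True.
  then f is forced to True.
d is now unconstrained; take d = False.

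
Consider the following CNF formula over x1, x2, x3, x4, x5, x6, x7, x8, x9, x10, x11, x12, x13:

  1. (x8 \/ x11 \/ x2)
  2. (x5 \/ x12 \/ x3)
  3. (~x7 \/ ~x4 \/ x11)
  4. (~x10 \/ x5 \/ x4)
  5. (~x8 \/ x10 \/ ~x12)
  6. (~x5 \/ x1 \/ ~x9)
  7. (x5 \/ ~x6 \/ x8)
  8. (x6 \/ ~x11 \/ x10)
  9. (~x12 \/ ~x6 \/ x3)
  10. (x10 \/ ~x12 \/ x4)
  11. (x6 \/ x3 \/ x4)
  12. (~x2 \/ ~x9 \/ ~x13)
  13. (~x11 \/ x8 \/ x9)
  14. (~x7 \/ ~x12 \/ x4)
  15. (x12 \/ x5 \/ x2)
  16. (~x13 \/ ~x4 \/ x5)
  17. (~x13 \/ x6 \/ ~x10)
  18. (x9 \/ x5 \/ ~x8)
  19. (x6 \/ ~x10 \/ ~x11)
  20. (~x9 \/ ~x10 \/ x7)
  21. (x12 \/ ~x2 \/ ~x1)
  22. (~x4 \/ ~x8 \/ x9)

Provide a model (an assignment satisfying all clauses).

Pure literal: x13 appears only negated; assign x13 = False.
Branch on x1: take x1 = True.
Branch on x2: take x2 = False.
The remaining clauses are satisfied by x3 = False, x4 = False, x5 = True, x6 = True, x7 = True, x8 = True, x9 = False, x10 = True, x11 = False, x12 = False.

x1 = T, x2 = F, x3 = F, x4 = F, x5 = T, x6 = T, x7 = T, x8 = T, x9 = F, x10 = T, x11 = F, x12 = F, x13 = F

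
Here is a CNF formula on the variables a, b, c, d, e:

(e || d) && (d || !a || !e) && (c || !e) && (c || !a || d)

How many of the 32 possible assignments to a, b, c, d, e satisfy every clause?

Split on d, then e.
  d=1, e=1: remaining (a,b,c) ∈ {(0,0,1); (0,1,1); (1,0,1); (1,1,1)} — 4.
  d=1, e=0: a, b, c free → 2^3 = 8.
  d=0, e=1: remaining (a,b,c) ∈ {(0,0,1); (0,1,1)} — 2.
  d=0, e=0: a clause becomes empty — 0.
Total: 4 + 8 + 2 + 0 = 14.

14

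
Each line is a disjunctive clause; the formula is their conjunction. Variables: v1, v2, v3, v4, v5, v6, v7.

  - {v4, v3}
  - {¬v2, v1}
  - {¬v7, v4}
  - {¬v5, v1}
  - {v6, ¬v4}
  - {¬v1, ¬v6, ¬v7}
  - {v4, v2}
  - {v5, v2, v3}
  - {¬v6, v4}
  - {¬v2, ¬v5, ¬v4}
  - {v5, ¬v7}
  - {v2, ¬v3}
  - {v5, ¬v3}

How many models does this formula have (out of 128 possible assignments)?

Satisfying assignments:
  v1=1 v2=0 v3=0 v4=1 v5=1 v6=1 v7=0
  v1=1 v2=1 v3=0 v4=1 v5=0 v6=1 v7=0
  v1=1 v2=1 v3=1 v4=0 v5=1 v6=0 v7=0
Count: 3.

3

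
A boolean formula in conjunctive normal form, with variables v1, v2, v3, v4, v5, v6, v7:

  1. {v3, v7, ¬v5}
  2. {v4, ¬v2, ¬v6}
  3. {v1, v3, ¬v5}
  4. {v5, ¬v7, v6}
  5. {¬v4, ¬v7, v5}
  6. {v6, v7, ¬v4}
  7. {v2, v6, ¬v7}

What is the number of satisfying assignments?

49

Case analysis on v7 and v5:
  v7=1, v5=1: 15 of the 32 assignments to (v1,v2,v3,v4,v6) work.
  v7=1, v5=0: remaining (v1,v2,v3,v4,v6) ∈ {(0,0,0,0,1); (0,0,1,0,1); (1,0,0,0,1); (1,0,1,0,1)} — 4.
  v7=0, v5=1: v1 free; 5 ways for (v2,v3,v4,v6) × 2^1 = 10.
  v7=0, v5=0: v1, v3 free; 5 ways for (v2,v4,v6) × 2^2 = 20.
Total: 15 + 4 + 10 + 20 = 49.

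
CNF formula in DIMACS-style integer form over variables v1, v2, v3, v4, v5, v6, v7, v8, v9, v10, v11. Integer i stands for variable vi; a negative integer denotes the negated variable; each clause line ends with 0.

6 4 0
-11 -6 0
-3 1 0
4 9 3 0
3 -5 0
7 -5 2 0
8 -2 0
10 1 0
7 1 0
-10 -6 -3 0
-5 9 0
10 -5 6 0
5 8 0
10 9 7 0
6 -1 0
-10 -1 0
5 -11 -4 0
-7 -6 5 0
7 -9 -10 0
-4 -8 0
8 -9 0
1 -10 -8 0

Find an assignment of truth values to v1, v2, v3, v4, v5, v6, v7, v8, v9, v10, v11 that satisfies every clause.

v1=1, v2=1, v3=1, v4=0, v5=1, v6=1, v7=1, v8=1, v9=1, v10=0, v11=0

Pure literal: v11 appears only negated; assign v11 = False.
Set v1 = True and propagate.
  then v6 is forced to True.
  then v10 is forced to False.
The remaining clauses are satisfied by v2 = True, v3 = True, v4 = False, v5 = True, v7 = True, v8 = True, v9 = True.
Every clause has at least one true literal under this assignment.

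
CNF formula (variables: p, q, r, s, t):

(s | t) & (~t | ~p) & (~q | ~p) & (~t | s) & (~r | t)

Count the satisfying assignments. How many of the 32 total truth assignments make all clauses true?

7

Split on t, then p.
  t=T, p=T: a clause becomes empty — 0.
  t=T, p=F: remaining (q,r,s) ∈ {(F,F,T); (F,T,T); (T,F,T); (T,T,T)} — 4.
  t=F, p=T: remaining (q,r,s) ∈ {(F,F,T)} — 1.
  t=F, p=F: remaining (q,r,s) ∈ {(F,F,T); (T,F,T)} — 2.
Total: 0 + 4 + 1 + 2 = 7.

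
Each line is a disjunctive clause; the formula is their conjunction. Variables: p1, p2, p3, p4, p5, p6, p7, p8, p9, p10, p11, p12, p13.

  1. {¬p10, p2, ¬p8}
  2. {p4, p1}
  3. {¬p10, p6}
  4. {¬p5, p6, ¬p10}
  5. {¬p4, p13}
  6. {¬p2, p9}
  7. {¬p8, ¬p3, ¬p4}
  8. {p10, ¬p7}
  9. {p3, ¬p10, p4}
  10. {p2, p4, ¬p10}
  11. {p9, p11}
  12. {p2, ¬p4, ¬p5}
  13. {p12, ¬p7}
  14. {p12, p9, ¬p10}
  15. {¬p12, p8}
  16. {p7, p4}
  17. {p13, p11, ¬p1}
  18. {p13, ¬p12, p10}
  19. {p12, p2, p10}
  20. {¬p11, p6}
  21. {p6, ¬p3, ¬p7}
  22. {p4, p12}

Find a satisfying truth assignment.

p1=True, p2=True, p3=False, p4=True, p5=True, p6=True, p7=False, p8=False, p9=True, p10=True, p11=True, p12=False, p13=True

Pure literal: p6 appears only positively; assign p6 = True.
p9 occurs only positively in the remaining clauses — set p9 = True.
Branch on p1: take p1 = True.
Try p2 = True.
For the remaining variables, p3 = False, p4 = True, p5 = True, p7 = False, p8 = False, p10 = True, p11 = True, p12 = False, p13 = True works.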